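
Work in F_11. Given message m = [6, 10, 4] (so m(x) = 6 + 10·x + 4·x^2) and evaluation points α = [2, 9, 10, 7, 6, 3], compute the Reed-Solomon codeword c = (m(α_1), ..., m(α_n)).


c = [9, 2, 0, 8, 1, 6]

Message polynomial: m(x) = 6 + 10·x + 4·x^2 (mod 11).
For each evaluation point α_i, compute m(α_i) mod 11:
  α_1 = 2: Horner steps 4 → 7 → 9, so m(2) = 9.
  α_2 = 9: Horner steps 4 → 2 → 2, so m(9) = 2.
  α_3 = 10: Horner steps 4 → 6 → 0, so m(10) = 0.
  α_4 = 7: Horner steps 4 → 5 → 8, so m(7) = 8.
  α_5 = 6: Horner steps 4 → 1 → 1, so m(6) = 1.
  α_6 = 3: Horner steps 4 → 0 → 6, so m(3) = 6.
Codeword c = [9, 2, 0, 8, 1, 6] ∈ F_11^6.


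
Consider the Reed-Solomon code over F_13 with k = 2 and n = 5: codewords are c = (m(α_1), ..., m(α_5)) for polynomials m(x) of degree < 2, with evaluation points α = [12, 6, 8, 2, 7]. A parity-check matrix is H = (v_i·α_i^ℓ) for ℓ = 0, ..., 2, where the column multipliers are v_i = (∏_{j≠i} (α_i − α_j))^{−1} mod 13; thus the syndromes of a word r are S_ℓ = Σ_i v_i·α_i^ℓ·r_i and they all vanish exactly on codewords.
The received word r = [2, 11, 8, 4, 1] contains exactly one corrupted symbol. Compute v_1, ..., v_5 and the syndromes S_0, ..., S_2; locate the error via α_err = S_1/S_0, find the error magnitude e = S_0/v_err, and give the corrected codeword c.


S = (2, 1, 7), error at position 5, error magnitude e = 11, c = [2, 11, 8, 4, 3].

Step 1: column multipliers v_i = (∏_{j≠i}(α_i − α_j))^{−1} mod 13.
  i = 1 (α = 12): (12−6)(12−8)(12−2)(12−7) = 6·4·10·5 = 1200 ≡ 4, so v_1 = 4^{−1} = 10 (mod 13).
  i = 2 (α = 6): (6−12)(6−8)(6−2)(6−7) = (−6)·(−2)·4·(−1) = −48 ≡ 4, so v_2 = 4^{−1} = 10 (mod 13).
  i = 3 (α = 8): (8−12)(8−6)(8−2)(8−7) = (−4)·2·6·1 = −48 ≡ 4, so v_3 = 4^{−1} = 10 (mod 13).
  i = 4 (α = 2): (2−12)(2−6)(2−8)(2−7) = (−10)·(−4)·(−6)·(−5) = 1200 ≡ 4, so v_4 = 4^{−1} = 10 (mod 13).
  i = 5 (α = 7): (7−12)(7−6)(7−8)(7−2) = (−5)·1·(−1)·5 = 25 ≡ 12, so v_5 = 12^{−1} = 12 (mod 13).
  v = [10, 10, 10, 10, 12].
Step 2: syndromes of r = [2, 11, 8, 4, 1] (all sums mod 13).
  S_0 = Σ v_i r_i = 10·2 + 10·11 + 10·8 + 10·4 + 12·1 = 262 ≡ 2.
  S_1 = Σ v_i α_i r_i = 10·12·2 + 10·6·11 + 10·8·8 + 10·2·4 + 12·7·1 = 1704 ≡ 1.
  α_i^2 mod 13 = [1, 10, 12, 4, 10].
  S_2 = Σ v_i α_i^2 r_i = 10·1·2 + 10·10·11 + 10·12·8 + 10·4·4 + 12·10·1 = 2360 ≡ 7.
  S = (2, 1, 7) ≠ 0, so r is not a codeword (an error is present).
Step 3: locate the error. For a single error e at position i, S_ℓ = v_i·e·α_i^ℓ, so α_err = S_1/S_0.
  S_0^{−1} = 2^{−1} = 7 (mod 13), so α_err = 1·7 = 7 ≡ 7 = α_5. Error position i = 5.
  Consistency check: S_2/S_1 = 7·1 = 7 ≡ 7 = α_err ✓ (single-error assumption holds).
Step 4: error magnitude e = S_0/v_5 = S_0·∏_{j≠5}(α_5 − α_j) = 2·12 = 24 ≡ 11 (mod 13).
Step 5: correct position 5: c_5 = r_5 − e = 1 − 11 ≡ 3 (mod 13). Hence c = [2, 11, 8, 4, 3].
  Check: interpolating c through the α_i gives m(x) = 7 + 5·x (degree < 2) with m(α_i) = c_i for every i, so c is indeed a codeword.


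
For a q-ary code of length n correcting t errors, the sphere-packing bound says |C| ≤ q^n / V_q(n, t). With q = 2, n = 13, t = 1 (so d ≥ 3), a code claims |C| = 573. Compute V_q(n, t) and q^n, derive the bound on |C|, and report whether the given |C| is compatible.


V_q(n, t) = 14, q^n = 8192, Hamming bound = 585, |C| = 573 ≤ bound (satisfied).

Step 1: Compute V_q(n, t) = Σ_{j=0}^1 C(n, j) (q−1)^j.
  j = 0: C(13,0)·(1)^0 = 1·1 = 1.
  j = 1: C(13,1)·(1)^1 = 13·1 = 13.
  V_q(n, t) = 1 + 13 = 14.
Step 2: q^n = 2^13 = 8192.
Step 3: Hamming bound ⌊q^n / V_q(n,t)⌋ = ⌊8192/14⌋ = 585.
Step 4: Compare |C| = 573 to 585: satisfied.
The claimed |C| lies below the Hamming bound.


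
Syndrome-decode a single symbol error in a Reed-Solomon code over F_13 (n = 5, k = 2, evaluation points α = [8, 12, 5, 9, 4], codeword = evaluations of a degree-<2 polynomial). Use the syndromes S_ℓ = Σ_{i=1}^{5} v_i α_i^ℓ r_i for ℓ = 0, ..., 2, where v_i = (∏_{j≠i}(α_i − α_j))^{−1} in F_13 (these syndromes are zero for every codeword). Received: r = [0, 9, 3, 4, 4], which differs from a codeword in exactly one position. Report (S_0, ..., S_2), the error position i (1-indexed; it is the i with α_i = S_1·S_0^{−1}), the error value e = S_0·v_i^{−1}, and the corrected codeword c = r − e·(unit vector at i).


S = (1, 9, 3), error at position 4, error magnitude e = 5, c = [0, 9, 3, 12, 4].

Step 1: column multipliers v_i = (∏_{j≠i}(α_i − α_j))^{−1} mod 13.
  i = 1 (α = 8): (8−12)(8−5)(8−9)(8−4) = (−4)·3·(−1)·4 = 48 ≡ 9, so v_1 = 9^{−1} = 3 (mod 13).
  i = 2 (α = 12): (12−8)(12−5)(12−9)(12−4) = 4·7·3·8 = 672 ≡ 9, so v_2 = 9^{−1} = 3 (mod 13).
  i = 3 (α = 5): (5−8)(5−12)(5−9)(5−4) = (−3)·(−7)·(−4)·1 = −84 ≡ 7, so v_3 = 7^{−1} = 2 (mod 13).
  i = 4 (α = 9): (9−8)(9−12)(9−5)(9−4) = 1·(−3)·4·5 = −60 ≡ 5, so v_4 = 5^{−1} = 8 (mod 13).
  i = 5 (α = 4): (4−8)(4−12)(4−5)(4−9) = (−4)·(−8)·(−1)·(−5) = 160 ≡ 4, so v_5 = 4^{−1} = 10 (mod 13).
  v = [3, 3, 2, 8, 10].
Step 2: syndromes of r = [0, 9, 3, 4, 4] (all sums mod 13).
  S_0 = Σ v_i r_i = 3·0 + 3·9 + 2·3 + 8·4 + 10·4 = 105 ≡ 1.
  S_1 = Σ v_i α_i r_i = 3·8·0 + 3·12·9 + 2·5·3 + 8·9·4 + 10·4·4 = 802 ≡ 9.
  α_i^2 mod 13 = [12, 1, 12, 3, 3].
  S_2 = Σ v_i α_i^2 r_i = 3·12·0 + 3·1·9 + 2·12·3 + 8·3·4 + 10·3·4 = 315 ≡ 3.
  S = (1, 9, 3) ≠ 0, so r is not a codeword (an error is present).
Step 3: locate the error. For a single error e at position i, S_ℓ = v_i·e·α_i^ℓ, so α_err = S_1/S_0.
  S_0^{−1} = 1^{−1} = 1 (mod 13), so α_err = 9·1 = 9 ≡ 9 = α_4. Error position i = 4.
  Consistency check: S_2/S_1 = 3·3 = 9 ≡ 9 = α_err ✓ (single-error assumption holds).
Step 4: error magnitude e = S_0/v_4 = S_0·∏_{j≠4}(α_4 − α_j) = 1·5 = 5 ≡ 5 (mod 13).
Step 5: correct position 4: c_4 = r_4 − e = 4 − 5 ≡ 12 (mod 13). Hence c = [0, 9, 3, 12, 4].
  Check: interpolating c through the α_i gives m(x) = 8 + 12·x (degree < 2) with m(α_i) = c_i for every i, so c is indeed a codeword.


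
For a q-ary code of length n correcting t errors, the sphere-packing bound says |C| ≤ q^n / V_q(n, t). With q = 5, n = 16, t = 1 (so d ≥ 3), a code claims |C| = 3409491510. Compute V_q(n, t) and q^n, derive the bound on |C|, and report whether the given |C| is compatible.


V_q(n, t) = 65, q^n = 152587890625, Hamming bound = 2347506009, |C| = 3409491510 > bound (violated).

Step 1: Compute V_q(n, t) = Σ_{j=0}^1 C(n, j) (q−1)^j.
  j = 0: C(16,0)·(4)^0 = 1·1 = 1.
  j = 1: C(16,1)·(4)^1 = 16·4 = 64.
  V_q(n, t) = 1 + 64 = 65.
Step 2: q^n = 5^16 = 152587890625.
Step 3: Hamming bound ⌊q^n / V_q(n,t)⌋ = ⌊152587890625/65⌋ = 2347506009.
Step 4: Compare |C| = 3409491510 to 2347506009: violated.
The claimed |C| lies above the Hamming bound, so no 5-ary code of length 16 with d ≥ 3 can have 3409491510 codewords.


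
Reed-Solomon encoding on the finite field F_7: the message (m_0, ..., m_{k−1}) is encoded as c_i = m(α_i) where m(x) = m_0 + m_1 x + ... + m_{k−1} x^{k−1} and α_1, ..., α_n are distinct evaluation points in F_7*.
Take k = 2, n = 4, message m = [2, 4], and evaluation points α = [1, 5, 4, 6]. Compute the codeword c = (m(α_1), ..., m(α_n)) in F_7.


c = [6, 1, 4, 5]

Message polynomial: m(x) = 2 + 4·x (mod 7).
For each evaluation point α_i, compute m(α_i) mod 7:
  α_1 = 1: Horner steps 4 → 6, so m(1) = 6.
  α_2 = 5: Horner steps 4 → 1, so m(5) = 1.
  α_3 = 4: Horner steps 4 → 4, so m(4) = 4.
  α_4 = 6: Horner steps 4 → 5, so m(6) = 5.
Codeword c = [6, 1, 4, 5] ∈ F_7^4.


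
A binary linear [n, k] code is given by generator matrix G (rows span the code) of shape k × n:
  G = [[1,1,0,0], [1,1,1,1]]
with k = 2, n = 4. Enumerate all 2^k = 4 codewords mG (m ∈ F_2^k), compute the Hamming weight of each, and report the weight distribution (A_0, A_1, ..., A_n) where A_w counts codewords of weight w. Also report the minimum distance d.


Weight distribution: A_0 = 1, A_2 = 2, A_4 = 1. Minimum distance d = 2.

Enumerate all 2^2 = 4 messages m ∈ F_2^2.
For each, compute codeword c = mG in F_2^4, then tally its weight.
  m = 00 → c = 0000, weight = 0.
  m = 10 → c = 1100, weight = 2.
  m = 01 → c = 1111, weight = 4.
  m = 11 → c = 0011, weight = 2.
Tally weights:
  weight 0: 1 codewords.
  weight 2: 2 codewords.
  weight 4: 1 codewords.
Minimum distance d = smallest w > 0 with A_w > 0 = 2.
Sanity: Σ A_w = 4 = 2^2 = 4 ✓.


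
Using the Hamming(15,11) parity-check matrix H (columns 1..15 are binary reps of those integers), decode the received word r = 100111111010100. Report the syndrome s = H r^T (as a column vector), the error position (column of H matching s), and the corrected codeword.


s = (0, 1, 1, 0)^T, error position = 6, corrected codeword c = 100110111010100

Compute s = H r^T mod 2 one row at a time:
  s_1 = 1 + 1 + 0 + 1 + 0 + 1 + 0 + 0 = 4 ≡ 0 (mod 2).
  s_2 = 1 + 1 + 1 + 1 + 0 + 1 + 0 + 0 = 5 ≡ 1 (mod 2).
  s_3 = 0 + 0 + 1 + 1 + 0 + 1 + 0 + 0 = 3 ≡ 1 (mod 2).
  s_4 = 1 + 0 + 1 + 1 + 1 + 1 + 1 + 0 = 6 ≡ 0 (mod 2).
s = (0, 1, 1, 0)^T — this equals column 6 of H (binary 0110), so error is at position 6.
Correct: flip bit 6 of r = 100111111010100 to get c = 100110111010100.


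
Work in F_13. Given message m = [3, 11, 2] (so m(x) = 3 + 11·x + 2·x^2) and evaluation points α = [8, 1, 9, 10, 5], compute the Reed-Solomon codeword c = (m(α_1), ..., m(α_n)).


c = [11, 3, 4, 1, 4]

Message polynomial: m(x) = 3 + 11·x + 2·x^2 (mod 13).
For each evaluation point α_i, compute m(α_i) mod 13:
  α_1 = 8: Horner steps 2 → 1 → 11, so m(8) = 11.
  α_2 = 1: Horner steps 2 → 0 → 3, so m(1) = 3.
  α_3 = 9: Horner steps 2 → 3 → 4, so m(9) = 4.
  α_4 = 10: Horner steps 2 → 5 → 1, so m(10) = 1.
  α_5 = 5: Horner steps 2 → 8 → 4, so m(5) = 4.
Codeword c = [11, 3, 4, 1, 4] ∈ F_13^5.


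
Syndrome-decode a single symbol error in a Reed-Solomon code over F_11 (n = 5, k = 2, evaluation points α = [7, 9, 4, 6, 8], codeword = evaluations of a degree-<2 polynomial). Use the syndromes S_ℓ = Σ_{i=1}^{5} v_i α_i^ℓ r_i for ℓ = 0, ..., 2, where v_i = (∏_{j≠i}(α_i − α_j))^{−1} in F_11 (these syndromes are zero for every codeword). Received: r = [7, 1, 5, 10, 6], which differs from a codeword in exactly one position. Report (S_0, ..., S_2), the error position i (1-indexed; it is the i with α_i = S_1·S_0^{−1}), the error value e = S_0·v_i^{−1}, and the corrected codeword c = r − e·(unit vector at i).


S = (8, 9, 6), error at position 5, error magnitude e = 2, c = [7, 1, 5, 10, 4].

Step 1: column multipliers v_i = (∏_{j≠i}(α_i − α_j))^{−1} mod 11.
  i = 1 (α = 7): (7−9)(7−4)(7−6)(7−8) = (−2)·3·1·(−1) = 6 ≡ 6, so v_1 = 6^{−1} = 2 (mod 11).
  i = 2 (α = 9): (9−7)(9−4)(9−6)(9−8) = 2·5·3·1 = 30 ≡ 8, so v_2 = 8^{−1} = 7 (mod 11).
  i = 3 (α = 4): (4−7)(4−9)(4−6)(4−8) = (−3)·(−5)·(−2)·(−4) = 120 ≡ 10, so v_3 = 10^{−1} = 10 (mod 11).
  i = 4 (α = 6): (6−7)(6−9)(6−4)(6−8) = (−1)·(−3)·2·(−2) = −12 ≡ 10, so v_4 = 10^{−1} = 10 (mod 11).
  i = 5 (α = 8): (8−7)(8−9)(8−4)(8−6) = 1·(−1)·4·2 = −8 ≡ 3, so v_5 = 3^{−1} = 4 (mod 11).
  v = [2, 7, 10, 10, 4].
Step 2: syndromes of r = [7, 1, 5, 10, 6] (all sums mod 11).
  S_0 = Σ v_i r_i = 2·7 + 7·1 + 10·5 + 10·10 + 4·6 = 195 ≡ 8.
  S_1 = Σ v_i α_i r_i = 2·7·7 + 7·9·1 + 10·4·5 + 10·6·10 + 4·8·6 = 1153 ≡ 9.
  α_i^2 mod 11 = [5, 4, 5, 3, 9].
  S_2 = Σ v_i α_i^2 r_i = 2·5·7 + 7·4·1 + 10·5·5 + 10·3·10 + 4·9·6 = 864 ≡ 6.
  S = (8, 9, 6) ≠ 0, so r is not a codeword (an error is present).
Step 3: locate the error. For a single error e at position i, S_ℓ = v_i·e·α_i^ℓ, so α_err = S_1/S_0.
  S_0^{−1} = 8^{−1} = 7 (mod 11), so α_err = 9·7 = 63 ≡ 8 = α_5. Error position i = 5.
  Consistency check: S_2/S_1 = 6·5 = 30 ≡ 8 = α_err ✓ (single-error assumption holds).
Step 4: error magnitude e = S_0/v_5 = S_0·∏_{j≠5}(α_5 − α_j) = 8·3 = 24 ≡ 2 (mod 11).
Step 5: correct position 5: c_5 = r_5 − e = 6 − 2 ≡ 4 (mod 11). Hence c = [7, 1, 5, 10, 4].
  Check: interpolating c through the α_i gives m(x) = 6 + 8·x (degree < 2) with m(α_i) = c_i for every i, so c is indeed a codeword.


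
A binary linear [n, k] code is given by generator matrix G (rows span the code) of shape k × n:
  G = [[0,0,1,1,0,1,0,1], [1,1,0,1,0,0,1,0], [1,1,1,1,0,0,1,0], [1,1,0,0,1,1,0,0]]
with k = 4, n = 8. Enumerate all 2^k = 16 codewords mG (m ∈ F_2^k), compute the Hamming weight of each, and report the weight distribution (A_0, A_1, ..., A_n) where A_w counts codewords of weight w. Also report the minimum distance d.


Weight distribution: A_0 = 1, A_1 = 1, A_3 = 2, A_4 = 5, A_5 = 5, A_6 = 2. Minimum distance d = 1.

Enumerate all 2^4 = 16 messages m ∈ F_2^4.
For each, compute codeword c = mG in F_2^8, then tally its weight.
  m = 0000 → c = 00000000, weight = 0.
  m = 1000 → c = 00110101, weight = 4.
  m = 0100 → c = 11010010, weight = 4.
  m = 1100 → c = 11100111, weight = 6.
  m = 0010 → c = 11110010, weight = 5.
  m = 1010 → c = 11000111, weight = 5.
  m = 0110 → c = 00100000, weight = 1.
  m = 1110 → c = 00010101, weight = 3.
  m = 0001 → c = 11001100, weight = 4.
  m = 1001 → c = 11111001, weight = 6.
  m = 0101 → c = 00011110, weight = 4.
  m = 1101 → c = 00101011, weight = 4.
  m = 0011 → c = 00111110, weight = 5.
  m = 1011 → c = 00001011, weight = 3.
  m = 0111 → c = 11101100, weight = 5.
  m = 1111 → c = 11011001, weight = 5.
Tally weights:
  weight 0: 1 codewords.
  weight 1: 1 codewords.
  weight 3: 2 codewords.
  weight 4: 5 codewords.
  weight 5: 5 codewords.
  weight 6: 2 codewords.
Minimum distance d = smallest w > 0 with A_w > 0 = 1.
Sanity: Σ A_w = 16 = 2^4 = 16 ✓.


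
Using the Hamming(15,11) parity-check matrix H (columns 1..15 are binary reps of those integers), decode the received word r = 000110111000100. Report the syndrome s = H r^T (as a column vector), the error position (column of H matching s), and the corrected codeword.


s = (1, 0, 1, 0)^T, error position = 10, corrected codeword c = 000110111100100

Compute s = H r^T mod 2 one row at a time:
  s_1 = 1 + 1 + 0 + 0 + 0 + 1 + 0 + 0 = 3 ≡ 1 (mod 2).
  s_2 = 1 + 1 + 0 + 1 + 0 + 1 + 0 + 0 = 4 ≡ 0 (mod 2).
  s_3 = 0 + 0 + 0 + 1 + 0 + 0 + 0 + 0 = 1 ≡ 1 (mod 2).
  s_4 = 0 + 0 + 1 + 1 + 1 + 0 + 1 + 0 = 4 ≡ 0 (mod 2).
s = (1, 0, 1, 0)^T — this equals column 10 of H (binary 1010), so error is at position 10.
Correct: flip bit 10 of r = 000110111000100 to get c = 000110111100100.


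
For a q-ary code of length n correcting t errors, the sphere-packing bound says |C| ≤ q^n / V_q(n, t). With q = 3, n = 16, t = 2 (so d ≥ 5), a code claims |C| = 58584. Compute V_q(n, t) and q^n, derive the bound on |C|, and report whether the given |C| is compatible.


V_q(n, t) = 513, q^n = 43046721, Hamming bound = 83911, |C| = 58584 ≤ bound (satisfied).

Step 1: Compute V_q(n, t) = Σ_{j=0}^2 C(n, j) (q−1)^j.
  j = 0: C(16,0)·(2)^0 = 1·1 = 1.
  j = 1: C(16,1)·(2)^1 = 16·2 = 32.
  j = 2: C(16,2)·(2)^2 = 120·4 = 480.
  V_q(n, t) = 1 + 32 + 480 = 513.
Step 2: q^n = 3^16 = 43046721.
Step 3: Hamming bound ⌊q^n / V_q(n,t)⌋ = ⌊43046721/513⌋ = 83911.
Step 4: Compare |C| = 58584 to 83911: satisfied.
The claimed |C| lies below the Hamming bound.


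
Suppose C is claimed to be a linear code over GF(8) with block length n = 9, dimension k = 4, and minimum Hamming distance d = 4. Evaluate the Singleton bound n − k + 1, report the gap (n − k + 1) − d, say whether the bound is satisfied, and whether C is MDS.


Singleton RHS = n − k + 1 = 6, slack = 2, bound satisfied, not MDS.

Singleton bound: d ≤ n − k + 1.
Here n = 9, k = 4, so n − k + 1 = 6.
Given d = 4, check d ≤ 6: YES.
Slack = (n − k + 1) − d = 2.
The code is NOT MDS (slack = 2 > 0).
Description: the claimed parameters are [9, 4, 4]_8; such a code would be non-MDS.


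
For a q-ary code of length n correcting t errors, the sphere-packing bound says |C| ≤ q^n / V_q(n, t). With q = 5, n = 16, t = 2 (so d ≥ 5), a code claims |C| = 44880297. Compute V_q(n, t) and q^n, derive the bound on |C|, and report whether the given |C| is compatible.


V_q(n, t) = 1985, q^n = 152587890625, Hamming bound = 76870473, |C| = 44880297 ≤ bound (satisfied).

Step 1: Compute V_q(n, t) = Σ_{j=0}^2 C(n, j) (q−1)^j.
  j = 0: C(16,0)·(4)^0 = 1·1 = 1.
  j = 1: C(16,1)·(4)^1 = 16·4 = 64.
  j = 2: C(16,2)·(4)^2 = 120·16 = 1920.
  V_q(n, t) = 1 + 64 + 1920 = 1985.
Step 2: q^n = 5^16 = 152587890625.
Step 3: Hamming bound ⌊q^n / V_q(n,t)⌋ = ⌊152587890625/1985⌋ = 76870473.
Step 4: Compare |C| = 44880297 to 76870473: satisfied.
The claimed |C| lies below the Hamming bound.


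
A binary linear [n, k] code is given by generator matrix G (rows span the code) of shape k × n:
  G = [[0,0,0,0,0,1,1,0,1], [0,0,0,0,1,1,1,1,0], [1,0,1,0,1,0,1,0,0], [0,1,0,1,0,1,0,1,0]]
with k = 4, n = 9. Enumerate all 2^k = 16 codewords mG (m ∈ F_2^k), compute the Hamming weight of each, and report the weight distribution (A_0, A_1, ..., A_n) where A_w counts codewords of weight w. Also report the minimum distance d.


Weight distribution: A_0 = 1, A_3 = 2, A_4 = 6, A_5 = 4, A_7 = 2, A_8 = 1. Minimum distance d = 3.

Enumerate all 2^4 = 16 messages m ∈ F_2^4.
For each, compute codeword c = mG in F_2^9, then tally its weight.
  m = 0000 → c = 000000000, weight = 0.
  m = 1000 → c = 000001101, weight = 3.
  m = 0100 → c = 000011110, weight = 4.
  m = 1100 → c = 000010011, weight = 3.
  m = 0010 → c = 101010100, weight = 4.
  m = 1010 → c = 101011001, weight = 5.
  m = 0110 → c = 101001010, weight = 4.
  m = 1110 → c = 101000111, weight = 5.
  m = 0001 → c = 010101010, weight = 4.
  m = 1001 → c = 010100111, weight = 5.
  m = 0101 → c = 010110100, weight = 4.
  m = 1101 → c = 010111001, weight = 5.
  m = 0011 → c = 111111110, weight = 8.
  m = 1011 → c = 111110011, weight = 7.
  m = 0111 → c = 111100000, weight = 4.
  m = 1111 → c = 111101101, weight = 7.
Tally weights:
  weight 0: 1 codewords.
  weight 3: 2 codewords.
  weight 4: 6 codewords.
  weight 5: 4 codewords.
  weight 7: 2 codewords.
  weight 8: 1 codewords.
Minimum distance d = smallest w > 0 with A_w > 0 = 3.
Sanity: Σ A_w = 16 = 2^4 = 16 ✓.


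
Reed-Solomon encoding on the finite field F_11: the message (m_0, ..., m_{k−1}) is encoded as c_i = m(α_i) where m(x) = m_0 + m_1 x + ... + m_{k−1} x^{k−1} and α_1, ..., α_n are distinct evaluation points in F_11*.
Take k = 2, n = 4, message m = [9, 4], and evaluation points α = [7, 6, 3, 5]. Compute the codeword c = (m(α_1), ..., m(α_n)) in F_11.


c = [4, 0, 10, 7]

Message polynomial: m(x) = 9 + 4·x (mod 11).
For each evaluation point α_i, compute m(α_i) mod 11:
  α_1 = 7: Horner steps 4 → 4, so m(7) = 4.
  α_2 = 6: Horner steps 4 → 0, so m(6) = 0.
  α_3 = 3: Horner steps 4 → 10, so m(3) = 10.
  α_4 = 5: Horner steps 4 → 7, so m(5) = 7.
Codeword c = [4, 0, 10, 7] ∈ F_11^4.


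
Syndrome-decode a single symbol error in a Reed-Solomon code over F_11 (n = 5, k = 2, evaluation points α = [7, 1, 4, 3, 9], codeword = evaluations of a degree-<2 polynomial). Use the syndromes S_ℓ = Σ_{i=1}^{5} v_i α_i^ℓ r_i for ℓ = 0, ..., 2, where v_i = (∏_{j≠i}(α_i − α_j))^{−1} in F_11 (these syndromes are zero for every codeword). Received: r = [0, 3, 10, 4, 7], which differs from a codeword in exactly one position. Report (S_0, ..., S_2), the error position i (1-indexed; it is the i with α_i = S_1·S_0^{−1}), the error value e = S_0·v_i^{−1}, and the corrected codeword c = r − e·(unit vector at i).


S = (6, 9, 8), error at position 1, error magnitude e = 5, c = [6, 3, 10, 4, 7].

Step 1: column multipliers v_i = (∏_{j≠i}(α_i − α_j))^{−1} mod 11.
  i = 1 (α = 7): (7−1)(7−4)(7−3)(7−9) = 6·3·4·(−2) = −144 ≡ 10, so v_1 = 10^{−1} = 10 (mod 11).
  i = 2 (α = 1): (1−7)(1−4)(1−3)(1−9) = (−6)·(−3)·(−2)·(−8) = 288 ≡ 2, so v_2 = 2^{−1} = 6 (mod 11).
  i = 3 (α = 4): (4−7)(4−1)(4−3)(4−9) = (−3)·3·1·(−5) = 45 ≡ 1, so v_3 = 1^{−1} = 1 (mod 11).
  i = 4 (α = 3): (3−7)(3−1)(3−4)(3−9) = (−4)·2·(−1)·(−6) = −48 ≡ 7, so v_4 = 7^{−1} = 8 (mod 11).
  i = 5 (α = 9): (9−7)(9−1)(9−4)(9−3) = 2·8·5·6 = 480 ≡ 7, so v_5 = 7^{−1} = 8 (mod 11).
  v = [10, 6, 1, 8, 8].
Step 2: syndromes of r = [0, 3, 10, 4, 7] (all sums mod 11).
  S_0 = Σ v_i r_i = 10·0 + 6·3 + 1·10 + 8·4 + 8·7 = 116 ≡ 6.
  S_1 = Σ v_i α_i r_i = 10·7·0 + 6·1·3 + 1·4·10 + 8·3·4 + 8·9·7 = 658 ≡ 9.
  α_i^2 mod 11 = [5, 1, 5, 9, 4].
  S_2 = Σ v_i α_i^2 r_i = 10·5·0 + 6·1·3 + 1·5·10 + 8·9·4 + 8·4·7 = 580 ≡ 8.
  S = (6, 9, 8) ≠ 0, so r is not a codeword (an error is present).
Step 3: locate the error. For a single error e at position i, S_ℓ = v_i·e·α_i^ℓ, so α_err = S_1/S_0.
  S_0^{−1} = 6^{−1} = 2 (mod 11), so α_err = 9·2 = 18 ≡ 7 = α_1. Error position i = 1.
  Consistency check: S_2/S_1 = 8·5 = 40 ≡ 7 = α_err ✓ (single-error assumption holds).
Step 4: error magnitude e = S_0/v_1 = S_0·∏_{j≠1}(α_1 − α_j) = 6·10 = 60 ≡ 5 (mod 11).
Step 5: correct position 1: c_1 = r_1 − e = 0 − 5 ≡ 6 (mod 11). Hence c = [6, 3, 10, 4, 7].
  Check: interpolating c through the α_i gives m(x) = 8 + 6·x (degree < 2) with m(α_i) = c_i for every i, so c is indeed a codeword.


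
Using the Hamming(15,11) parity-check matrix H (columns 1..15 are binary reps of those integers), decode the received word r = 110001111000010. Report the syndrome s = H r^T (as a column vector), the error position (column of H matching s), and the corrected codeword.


s = (1, 1, 0, 1)^T, error position = 13, corrected codeword c = 110001111000110

Compute s = H r^T mod 2 one row at a time:
  s_1 = 1 + 1 + 0 + 0 + 0 + 0 + 1 + 0 = 3 ≡ 1 (mod 2).
  s_2 = 0 + 0 + 1 + 1 + 0 + 0 + 1 + 0 = 3 ≡ 1 (mod 2).
  s_3 = 1 + 0 + 1 + 1 + 0 + 0 + 1 + 0 = 4 ≡ 0 (mod 2).
  s_4 = 1 + 0 + 0 + 1 + 1 + 0 + 0 + 0 = 3 ≡ 1 (mod 2).
s = (1, 1, 0, 1)^T — this equals column 13 of H (binary 1101), so error is at position 13.
Correct: flip bit 13 of r = 110001111000010 to get c = 110001111000110.


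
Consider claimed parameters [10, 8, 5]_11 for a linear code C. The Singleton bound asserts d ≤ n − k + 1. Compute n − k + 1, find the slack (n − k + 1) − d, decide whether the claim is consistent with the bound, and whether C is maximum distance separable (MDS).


Singleton RHS = n − k + 1 = 3, slack = -2, bound violated (no such code; not MDS).

Singleton bound: d ≤ n − k + 1.
Here n = 10, k = 8, so n − k + 1 = 3.
Given d = 5, check d ≤ 3: NO.
Slack = (n − k + 1) − d = -2.
The slack is negative: d = 5 exceeds n − k + 1 = 3 by 2, so the Singleton bound is violated and no linear [10, 8, 5]_11 code can exist. In particular it is not MDS (MDS requires d = n − k + 1 exactly).
Description: the claimed parameters are [10, 8, 5]_11; such a code would be impossible (violates the Singleton bound).


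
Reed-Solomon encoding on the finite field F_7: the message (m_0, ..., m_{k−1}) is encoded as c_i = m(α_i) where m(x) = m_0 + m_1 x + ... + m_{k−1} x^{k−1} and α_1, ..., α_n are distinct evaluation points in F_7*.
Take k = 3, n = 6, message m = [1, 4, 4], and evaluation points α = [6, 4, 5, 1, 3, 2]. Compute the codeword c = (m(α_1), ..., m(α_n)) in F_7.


c = [1, 4, 2, 2, 0, 4]

Message polynomial: m(x) = 1 + 4·x + 4·x^2 (mod 7).
For each evaluation point α_i, compute m(α_i) mod 7:
  α_1 = 6: Horner steps 4 → 0 → 1, so m(6) = 1.
  α_2 = 4: Horner steps 4 → 6 → 4, so m(4) = 4.
  α_3 = 5: Horner steps 4 → 3 → 2, so m(5) = 2.
  α_4 = 1: Horner steps 4 → 1 → 2, so m(1) = 2.
  α_5 = 3: Horner steps 4 → 2 → 0, so m(3) = 0.
  α_6 = 2: Horner steps 4 → 5 → 4, so m(2) = 4.
Codeword c = [1, 4, 2, 2, 0, 4] ∈ F_7^6.


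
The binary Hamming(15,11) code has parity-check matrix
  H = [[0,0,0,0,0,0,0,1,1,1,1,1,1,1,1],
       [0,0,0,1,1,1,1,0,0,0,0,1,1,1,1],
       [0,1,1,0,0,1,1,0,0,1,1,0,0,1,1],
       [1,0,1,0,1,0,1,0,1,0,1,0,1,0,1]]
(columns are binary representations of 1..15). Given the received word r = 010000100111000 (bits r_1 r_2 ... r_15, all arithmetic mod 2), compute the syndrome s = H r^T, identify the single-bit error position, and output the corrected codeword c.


s = (1, 0, 0, 0)^T, error position = 8, corrected codeword c = 010000110111000

Compute s = H r^T mod 2 one row at a time:
  s_1 = 0 + 0 + 1 + 1 + 1 + 0 + 0 + 0 = 3 ≡ 1 (mod 2).
  s_2 = 0 + 0 + 0 + 1 + 1 + 0 + 0 + 0 = 2 ≡ 0 (mod 2).
  s_3 = 1 + 0 + 0 + 1 + 1 + 1 + 0 + 0 = 4 ≡ 0 (mod 2).
  s_4 = 0 + 0 + 0 + 1 + 0 + 1 + 0 + 0 = 2 ≡ 0 (mod 2).
s = (1, 0, 0, 0)^T — this equals column 8 of H (binary 1000), so error is at position 8.
Correct: flip bit 8 of r = 010000100111000 to get c = 010000110111000.


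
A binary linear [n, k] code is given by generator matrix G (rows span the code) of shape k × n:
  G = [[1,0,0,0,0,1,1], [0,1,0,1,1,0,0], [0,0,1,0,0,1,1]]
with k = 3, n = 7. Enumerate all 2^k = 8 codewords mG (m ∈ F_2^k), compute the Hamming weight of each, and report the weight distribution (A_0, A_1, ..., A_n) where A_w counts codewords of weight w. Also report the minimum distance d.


Weight distribution: A_0 = 1, A_2 = 1, A_3 = 3, A_5 = 1, A_6 = 2. Minimum distance d = 2.

Enumerate all 2^3 = 8 messages m ∈ F_2^3.
For each, compute codeword c = mG in F_2^7, then tally its weight.
  m = 000 → c = 0000000, weight = 0.
  m = 100 → c = 1000011, weight = 3.
  m = 010 → c = 0101100, weight = 3.
  m = 110 → c = 1101111, weight = 6.
  m = 001 → c = 0010011, weight = 3.
  m = 101 → c = 1010000, weight = 2.
  m = 011 → c = 0111111, weight = 6.
  m = 111 → c = 1111100, weight = 5.
Tally weights:
  weight 0: 1 codewords.
  weight 2: 1 codewords.
  weight 3: 3 codewords.
  weight 5: 1 codewords.
  weight 6: 2 codewords.
Minimum distance d = smallest w > 0 with A_w > 0 = 2.
Sanity: Σ A_w = 8 = 2^3 = 8 ✓.


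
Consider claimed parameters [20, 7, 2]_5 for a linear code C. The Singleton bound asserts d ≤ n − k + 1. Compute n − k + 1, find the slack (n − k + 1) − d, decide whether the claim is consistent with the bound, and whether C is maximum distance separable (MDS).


Singleton RHS = n − k + 1 = 14, slack = 12, bound satisfied, not MDS.

Singleton bound: d ≤ n − k + 1.
Here n = 20, k = 7, so n − k + 1 = 14.
Given d = 2, check d ≤ 14: YES.
Slack = (n − k + 1) − d = 12.
The code is NOT MDS (slack = 12 > 0).
Description: the claimed parameters are [20, 7, 2]_5; such a code would be non-MDS.


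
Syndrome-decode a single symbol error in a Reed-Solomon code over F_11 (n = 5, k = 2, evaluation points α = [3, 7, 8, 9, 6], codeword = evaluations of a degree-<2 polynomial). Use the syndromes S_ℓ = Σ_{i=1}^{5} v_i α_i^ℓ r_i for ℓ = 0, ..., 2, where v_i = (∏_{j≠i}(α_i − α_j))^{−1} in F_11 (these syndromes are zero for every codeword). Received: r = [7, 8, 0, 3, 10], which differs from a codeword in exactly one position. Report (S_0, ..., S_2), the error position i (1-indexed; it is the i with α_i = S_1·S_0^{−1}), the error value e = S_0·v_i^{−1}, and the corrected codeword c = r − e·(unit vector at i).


S = (4, 2, 1), error at position 5, error magnitude e = 5, c = [7, 8, 0, 3, 5].

Step 1: column multipliers v_i = (∏_{j≠i}(α_i − α_j))^{−1} mod 11.
  i = 1 (α = 3): (3−7)(3−8)(3−9)(3−6) = (−4)·(−5)·(−6)·(−3) = 360 ≡ 8, so v_1 = 8^{−1} = 7 (mod 11).
  i = 2 (α = 7): (7−3)(7−8)(7−9)(7−6) = 4·(−1)·(−2)·1 = 8 ≡ 8, so v_2 = 8^{−1} = 7 (mod 11).
  i = 3 (α = 8): (8−3)(8−7)(8−9)(8−6) = 5·1·(−1)·2 = −10 ≡ 1, so v_3 = 1^{−1} = 1 (mod 11).
  i = 4 (α = 9): (9−3)(9−7)(9−8)(9−6) = 6·2·1·3 = 36 ≡ 3, so v_4 = 3^{−1} = 4 (mod 11).
  i = 5 (α = 6): (6−3)(6−7)(6−8)(6−9) = 3·(−1)·(−2)·(−3) = −18 ≡ 4, so v_5 = 4^{−1} = 3 (mod 11).
  v = [7, 7, 1, 4, 3].
Step 2: syndromes of r = [7, 8, 0, 3, 10] (all sums mod 11).
  S_0 = Σ v_i r_i = 7·7 + 7·8 + 1·0 + 4·3 + 3·10 = 147 ≡ 4.
  S_1 = Σ v_i α_i r_i = 7·3·7 + 7·7·8 + 1·8·0 + 4·9·3 + 3·6·10 = 827 ≡ 2.
  α_i^2 mod 11 = [9, 5, 9, 4, 3].
  S_2 = Σ v_i α_i^2 r_i = 7·9·7 + 7·5·8 + 1·9·0 + 4·4·3 + 3·3·10 = 859 ≡ 1.
  S = (4, 2, 1) ≠ 0, so r is not a codeword (an error is present).
Step 3: locate the error. For a single error e at position i, S_ℓ = v_i·e·α_i^ℓ, so α_err = S_1/S_0.
  S_0^{−1} = 4^{−1} = 3 (mod 11), so α_err = 2·3 = 6 ≡ 6 = α_5. Error position i = 5.
  Consistency check: S_2/S_1 = 1·6 = 6 ≡ 6 = α_err ✓ (single-error assumption holds).
Step 4: error magnitude e = S_0/v_5 = S_0·∏_{j≠5}(α_5 − α_j) = 4·4 = 16 ≡ 5 (mod 11).
Step 5: correct position 5: c_5 = r_5 − e = 10 − 5 ≡ 5 (mod 11). Hence c = [7, 8, 0, 3, 5].
  Check: interpolating c through the α_i gives m(x) = 9 + 3·x (degree < 2) with m(α_i) = c_i for every i, so c is indeed a codeword.


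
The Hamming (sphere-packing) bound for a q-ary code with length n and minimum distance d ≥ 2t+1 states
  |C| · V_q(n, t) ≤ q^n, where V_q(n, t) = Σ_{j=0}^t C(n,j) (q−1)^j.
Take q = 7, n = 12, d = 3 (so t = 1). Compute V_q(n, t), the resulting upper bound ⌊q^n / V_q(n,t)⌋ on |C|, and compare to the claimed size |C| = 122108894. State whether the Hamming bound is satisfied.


V_q(n, t) = 73, q^n = 13841287201, Hamming bound = 189606673, |C| = 122108894 ≤ bound (satisfied).

Step 1: Compute V_q(n, t) = Σ_{j=0}^1 C(n, j) (q−1)^j.
  j = 0: C(12,0)·(6)^0 = 1·1 = 1.
  j = 1: C(12,1)·(6)^1 = 12·6 = 72.
  V_q(n, t) = 1 + 72 = 73.
Step 2: q^n = 7^12 = 13841287201.
Step 3: Hamming bound ⌊q^n / V_q(n,t)⌋ = ⌊13841287201/73⌋ = 189606673.
Step 4: Compare |C| = 122108894 to 189606673: satisfied.
The claimed |C| lies below the Hamming bound.


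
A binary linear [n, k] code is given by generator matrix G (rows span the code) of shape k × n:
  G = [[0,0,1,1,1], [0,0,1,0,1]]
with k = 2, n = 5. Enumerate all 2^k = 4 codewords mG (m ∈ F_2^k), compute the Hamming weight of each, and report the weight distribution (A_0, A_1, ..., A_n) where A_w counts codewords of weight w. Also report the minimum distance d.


Weight distribution: A_0 = 1, A_1 = 1, A_2 = 1, A_3 = 1. Minimum distance d = 1.

Enumerate all 2^2 = 4 messages m ∈ F_2^2.
For each, compute codeword c = mG in F_2^5, then tally its weight.
  m = 00 → c = 00000, weight = 0.
  m = 10 → c = 00111, weight = 3.
  m = 01 → c = 00101, weight = 2.
  m = 11 → c = 00010, weight = 1.
Tally weights:
  weight 0: 1 codewords.
  weight 1: 1 codewords.
  weight 2: 1 codewords.
  weight 3: 1 codewords.
Minimum distance d = smallest w > 0 with A_w > 0 = 1.
Sanity: Σ A_w = 4 = 2^2 = 4 ✓.


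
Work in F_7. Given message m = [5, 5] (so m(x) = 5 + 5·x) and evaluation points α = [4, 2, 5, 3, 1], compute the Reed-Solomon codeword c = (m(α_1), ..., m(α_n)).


c = [4, 1, 2, 6, 3]

Message polynomial: m(x) = 5 + 5·x (mod 7).
For each evaluation point α_i, compute m(α_i) mod 7:
  α_1 = 4: Horner steps 5 → 4, so m(4) = 4.
  α_2 = 2: Horner steps 5 → 1, so m(2) = 1.
  α_3 = 5: Horner steps 5 → 2, so m(5) = 2.
  α_4 = 3: Horner steps 5 → 6, so m(3) = 6.
  α_5 = 1: Horner steps 5 → 3, so m(1) = 3.
Codeword c = [4, 1, 2, 6, 3] ∈ F_7^5.


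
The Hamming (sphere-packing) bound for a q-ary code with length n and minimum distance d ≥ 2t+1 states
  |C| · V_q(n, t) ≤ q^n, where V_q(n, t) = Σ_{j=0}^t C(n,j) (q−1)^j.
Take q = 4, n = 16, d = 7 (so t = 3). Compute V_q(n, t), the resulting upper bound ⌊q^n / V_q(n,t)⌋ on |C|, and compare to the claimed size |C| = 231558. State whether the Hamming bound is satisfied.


V_q(n, t) = 16249, q^n = 4294967296, Hamming bound = 264321, |C| = 231558 ≤ bound (satisfied).

Step 1: Compute V_q(n, t) = Σ_{j=0}^3 C(n, j) (q−1)^j.
  j = 0: C(16,0)·(3)^0 = 1·1 = 1.
  j = 1: C(16,1)·(3)^1 = 16·3 = 48.
  j = 2: C(16,2)·(3)^2 = 120·9 = 1080.
  j = 3: C(16,3)·(3)^3 = 560·27 = 15120.
  V_q(n, t) = 1 + 48 + 1080 + 15120 = 16249.
Step 2: q^n = 4^16 = 4294967296.
Step 3: Hamming bound ⌊q^n / V_q(n,t)⌋ = ⌊4294967296/16249⌋ = 264321.
Step 4: Compare |C| = 231558 to 264321: satisfied.
The claimed |C| lies below the Hamming bound.


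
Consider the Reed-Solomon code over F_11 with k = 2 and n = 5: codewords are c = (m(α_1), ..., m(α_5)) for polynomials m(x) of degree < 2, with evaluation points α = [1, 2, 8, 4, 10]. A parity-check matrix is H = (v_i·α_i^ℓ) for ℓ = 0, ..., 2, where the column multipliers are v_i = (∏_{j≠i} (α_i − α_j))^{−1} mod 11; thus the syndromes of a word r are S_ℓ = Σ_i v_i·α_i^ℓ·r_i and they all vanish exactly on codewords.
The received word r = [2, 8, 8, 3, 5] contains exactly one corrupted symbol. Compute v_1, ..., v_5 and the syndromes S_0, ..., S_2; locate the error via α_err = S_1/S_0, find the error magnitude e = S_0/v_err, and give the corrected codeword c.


S = (8, 5, 10), error at position 2, error magnitude e = 2, c = [2, 6, 8, 3, 5].

Step 1: column multipliers v_i = (∏_{j≠i}(α_i − α_j))^{−1} mod 11.
  i = 1 (α = 1): (1−2)(1−8)(1−4)(1−10) = (−1)·(−7)·(−3)·(−9) = 189 ≡ 2, so v_1 = 2^{−1} = 6 (mod 11).
  i = 2 (α = 2): (2−1)(2−8)(2−4)(2−10) = 1·(−6)·(−2)·(−8) = −96 ≡ 3, so v_2 = 3^{−1} = 4 (mod 11).
  i = 3 (α = 8): (8−1)(8−2)(8−4)(8−10) = 7·6·4·(−2) = −336 ≡ 5, so v_3 = 5^{−1} = 9 (mod 11).
  i = 4 (α = 4): (4−1)(4−2)(4−8)(4−10) = 3·2·(−4)·(−6) = 144 ≡ 1, so v_4 = 1^{−1} = 1 (mod 11).
  i = 5 (α = 10): (10−1)(10−2)(10−8)(10−4) = 9·8·2·6 = 864 ≡ 6, so v_5 = 6^{−1} = 2 (mod 11).
  v = [6, 4, 9, 1, 2].
Step 2: syndromes of r = [2, 8, 8, 3, 5] (all sums mod 11).
  S_0 = Σ v_i r_i = 6·2 + 4·8 + 9·8 + 1·3 + 2·5 = 129 ≡ 8.
  S_1 = Σ v_i α_i r_i = 6·1·2 + 4·2·8 + 9·8·8 + 1·4·3 + 2·10·5 = 764 ≡ 5.
  α_i^2 mod 11 = [1, 4, 9, 5, 1].
  S_2 = Σ v_i α_i^2 r_i = 6·1·2 + 4·4·8 + 9·9·8 + 1·5·3 + 2·1·5 = 813 ≡ 10.
  S = (8, 5, 10) ≠ 0, so r is not a codeword (an error is present).
Step 3: locate the error. For a single error e at position i, S_ℓ = v_i·e·α_i^ℓ, so α_err = S_1/S_0.
  S_0^{−1} = 8^{−1} = 7 (mod 11), so α_err = 5·7 = 35 ≡ 2 = α_2. Error position i = 2.
  Consistency check: S_2/S_1 = 10·9 = 90 ≡ 2 = α_err ✓ (single-error assumption holds).
Step 4: error magnitude e = S_0/v_2 = S_0·∏_{j≠2}(α_2 − α_j) = 8·3 = 24 ≡ 2 (mod 11).
Step 5: correct position 2: c_2 = r_2 − e = 8 − 2 ≡ 6 (mod 11). Hence c = [2, 6, 8, 3, 5].
  Check: interpolating c through the α_i gives m(x) = 9 + 4·x (degree < 2) with m(α_i) = c_i for every i, so c is indeed a codeword.


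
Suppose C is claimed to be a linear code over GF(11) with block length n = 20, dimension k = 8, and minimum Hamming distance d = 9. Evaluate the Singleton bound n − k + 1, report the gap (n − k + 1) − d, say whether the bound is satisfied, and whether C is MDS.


Singleton RHS = n − k + 1 = 13, slack = 4, bound satisfied, not MDS.

Singleton bound: d ≤ n − k + 1.
Here n = 20, k = 8, so n − k + 1 = 13.
Given d = 9, check d ≤ 13: YES.
Slack = (n − k + 1) − d = 4.
The code is NOT MDS (slack = 4 > 0).
Description: the claimed parameters are [20, 8, 9]_11; such a code would be non-MDS.


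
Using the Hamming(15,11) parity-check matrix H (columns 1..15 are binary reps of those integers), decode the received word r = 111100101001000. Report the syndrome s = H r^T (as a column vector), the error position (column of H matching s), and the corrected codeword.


s = (0, 1, 1, 0)^T, error position = 6, corrected codeword c = 111101101001000

Compute s = H r^T mod 2 one row at a time:
  s_1 = 0 + 1 + 0 + 0 + 1 + 0 + 0 + 0 = 2 ≡ 0 (mod 2).
  s_2 = 1 + 0 + 0 + 1 + 1 + 0 + 0 + 0 = 3 ≡ 1 (mod 2).
  s_3 = 1 + 1 + 0 + 1 + 0 + 0 + 0 + 0 = 3 ≡ 1 (mod 2).
  s_4 = 1 + 1 + 0 + 1 + 1 + 0 + 0 + 0 = 4 ≡ 0 (mod 2).
s = (0, 1, 1, 0)^T — this equals column 6 of H (binary 0110), so error is at position 6.
Correct: flip bit 6 of r = 111100101001000 to get c = 111101101001000.


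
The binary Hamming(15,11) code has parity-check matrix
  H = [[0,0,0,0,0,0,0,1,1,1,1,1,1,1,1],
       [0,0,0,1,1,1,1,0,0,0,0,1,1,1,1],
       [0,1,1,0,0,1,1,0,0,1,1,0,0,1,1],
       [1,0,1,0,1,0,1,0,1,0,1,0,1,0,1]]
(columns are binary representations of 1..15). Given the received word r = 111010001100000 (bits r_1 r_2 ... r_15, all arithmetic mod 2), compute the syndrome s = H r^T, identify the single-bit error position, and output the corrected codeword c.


s = (0, 1, 1, 0)^T, error position = 6, corrected codeword c = 111011001100000

Compute s = H r^T mod 2 one row at a time:
  s_1 = 0 + 1 + 1 + 0 + 0 + 0 + 0 + 0 = 2 ≡ 0 (mod 2).
  s_2 = 0 + 1 + 0 + 0 + 0 + 0 + 0 + 0 = 1 ≡ 1 (mod 2).
  s_3 = 1 + 1 + 0 + 0 + 1 + 0 + 0 + 0 = 3 ≡ 1 (mod 2).
  s_4 = 1 + 1 + 1 + 0 + 1 + 0 + 0 + 0 = 4 ≡ 0 (mod 2).
s = (0, 1, 1, 0)^T — this equals column 6 of H (binary 0110), so error is at position 6.
Correct: flip bit 6 of r = 111010001100000 to get c = 111011001100000.


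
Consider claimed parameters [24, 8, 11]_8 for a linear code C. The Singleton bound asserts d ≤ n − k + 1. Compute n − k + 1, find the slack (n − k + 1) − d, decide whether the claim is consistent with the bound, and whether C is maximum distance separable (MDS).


Singleton RHS = n − k + 1 = 17, slack = 6, bound satisfied, not MDS.

Singleton bound: d ≤ n − k + 1.
Here n = 24, k = 8, so n − k + 1 = 17.
Given d = 11, check d ≤ 17: YES.
Slack = (n − k + 1) − d = 6.
The code is NOT MDS (slack = 6 > 0).
Description: the claimed parameters are [24, 8, 11]_8; such a code would be non-MDS.


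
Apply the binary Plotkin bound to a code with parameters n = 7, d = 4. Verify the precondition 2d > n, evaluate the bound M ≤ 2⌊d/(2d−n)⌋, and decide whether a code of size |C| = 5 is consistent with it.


Plotkin bound M ≤ 8; given |C| = 5 ≤ bound (satisfied).

Check applicability: 2d = 8, n = 7.
2d − n = 1 > 0, so Plotkin applies.
Compute d/(2d−n) = 4/1 ≈ 4.0000.
⌊d/(2d−n)⌋ = 4.
Plotkin bound: M ≤ 2·4 = 8.
Given |C| = 5, check: satisfied.
This |C| is below the Plotkin bound.


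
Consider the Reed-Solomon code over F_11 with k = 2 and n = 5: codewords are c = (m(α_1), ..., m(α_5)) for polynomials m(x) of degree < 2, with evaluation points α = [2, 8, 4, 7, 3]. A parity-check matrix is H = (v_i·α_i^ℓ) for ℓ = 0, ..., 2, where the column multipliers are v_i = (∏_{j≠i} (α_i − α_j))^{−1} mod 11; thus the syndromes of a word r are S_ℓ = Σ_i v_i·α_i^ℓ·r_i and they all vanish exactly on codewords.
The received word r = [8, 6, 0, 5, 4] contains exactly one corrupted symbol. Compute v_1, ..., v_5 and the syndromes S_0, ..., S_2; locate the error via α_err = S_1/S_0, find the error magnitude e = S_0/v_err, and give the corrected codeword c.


S = (1, 7, 5), error at position 4, error magnitude e = 6, c = [8, 6, 0, 10, 4].

Step 1: column multipliers v_i = (∏_{j≠i}(α_i − α_j))^{−1} mod 11.
  i = 1 (α = 2): (2−8)(2−4)(2−7)(2−3) = (−6)·(−2)·(−5)·(−1) = 60 ≡ 5, so v_1 = 5^{−1} = 9 (mod 11).
  i = 2 (α = 8): (8−2)(8−4)(8−7)(8−3) = 6·4·1·5 = 120 ≡ 10, so v_2 = 10^{−1} = 10 (mod 11).
  i = 3 (α = 4): (4−2)(4−8)(4−7)(4−3) = 2·(−4)·(−3)·1 = 24 ≡ 2, so v_3 = 2^{−1} = 6 (mod 11).
  i = 4 (α = 7): (7−2)(7−8)(7−4)(7−3) = 5·(−1)·3·4 = −60 ≡ 6, so v_4 = 6^{−1} = 2 (mod 11).
  i = 5 (α = 3): (3−2)(3−8)(3−4)(3−7) = 1·(−5)·(−1)·(−4) = −20 ≡ 2, so v_5 = 2^{−1} = 6 (mod 11).
  v = [9, 10, 6, 2, 6].
Step 2: syndromes of r = [8, 6, 0, 5, 4] (all sums mod 11).
  S_0 = Σ v_i r_i = 9·8 + 10·6 + 6·0 + 2·5 + 6·4 = 166 ≡ 1.
  S_1 = Σ v_i α_i r_i = 9·2·8 + 10·8·6 + 6·4·0 + 2·7·5 + 6·3·4 = 766 ≡ 7.
  α_i^2 mod 11 = [4, 9, 5, 5, 9].
  S_2 = Σ v_i α_i^2 r_i = 9·4·8 + 10·9·6 + 6·5·0 + 2·5·5 + 6·9·4 = 1094 ≡ 5.
  S = (1, 7, 5) ≠ 0, so r is not a codeword (an error is present).
Step 3: locate the error. For a single error e at position i, S_ℓ = v_i·e·α_i^ℓ, so α_err = S_1/S_0.
  S_0^{−1} = 1^{−1} = 1 (mod 11), so α_err = 7·1 = 7 ≡ 7 = α_4. Error position i = 4.
  Consistency check: S_2/S_1 = 5·8 = 40 ≡ 7 = α_err ✓ (single-error assumption holds).
Step 4: error magnitude e = S_0/v_4 = S_0·∏_{j≠4}(α_4 − α_j) = 1·6 = 6 ≡ 6 (mod 11).
Step 5: correct position 4: c_4 = r_4 − e = 5 − 6 ≡ 10 (mod 11). Hence c = [8, 6, 0, 10, 4].
  Check: interpolating c through the α_i gives m(x) = 5 + 7·x (degree < 2) with m(α_i) = c_i for every i, so c is indeed a codeword.
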